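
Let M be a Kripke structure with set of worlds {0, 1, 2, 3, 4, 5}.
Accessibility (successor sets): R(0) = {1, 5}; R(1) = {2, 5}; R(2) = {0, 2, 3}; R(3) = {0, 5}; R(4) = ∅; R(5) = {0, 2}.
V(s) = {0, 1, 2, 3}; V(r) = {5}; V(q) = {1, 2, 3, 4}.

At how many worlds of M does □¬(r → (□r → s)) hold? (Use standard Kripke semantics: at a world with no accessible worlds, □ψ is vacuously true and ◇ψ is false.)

1

Let φ = □¬(r → (□r → s)). Evaluate φ at each world:
  0 (successors {1, 5}): φ is false.
  1 (successors {2, 5}): φ is false.
  2 (successors {0, 2, 3}): φ is false.
  3 (successors {0, 5}): φ is false.
  4 (successors ∅): φ is true.
  5 (successors {0, 2}): φ is false.
For instance, at 1:
  At 1: □¬(r → (□r → s)) requires ¬(r → (□r → s)) at every successor {2, 5}.
    ¬(r → (□r → s)) fails at 2, so □¬(r → (□r → s)) is false at 1.
      At 2: r → (□r → s) is true, so ¬(r → (□r → s)) is false.
Satisfying worlds: {4}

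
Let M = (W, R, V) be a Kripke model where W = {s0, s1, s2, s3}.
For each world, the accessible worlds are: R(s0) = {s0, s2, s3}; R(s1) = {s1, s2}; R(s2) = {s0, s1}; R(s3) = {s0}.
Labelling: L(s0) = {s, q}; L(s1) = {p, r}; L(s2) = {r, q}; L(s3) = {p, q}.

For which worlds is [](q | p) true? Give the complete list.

Let φ = [](q | p). Evaluate φ at each world:
  s0 (successors {s0, s2, s3}): φ is true.
  s1 (successors {s1, s2}): φ is true.
  s2 (successors {s0, s1}): φ is true.
  s3 (successors {s0}): φ is true.
For instance, at s0:
  At s0: [](q | p) requires q | p at every successor {s0, s2, s3}.
    At s0: q | p is true.
    At s2: q | p is true.
    At s3: q | p is true.
  So [](q | p) is true at s0.
Satisfying worlds: {s0, s1, s2, s3}

s0, s1, s2, s3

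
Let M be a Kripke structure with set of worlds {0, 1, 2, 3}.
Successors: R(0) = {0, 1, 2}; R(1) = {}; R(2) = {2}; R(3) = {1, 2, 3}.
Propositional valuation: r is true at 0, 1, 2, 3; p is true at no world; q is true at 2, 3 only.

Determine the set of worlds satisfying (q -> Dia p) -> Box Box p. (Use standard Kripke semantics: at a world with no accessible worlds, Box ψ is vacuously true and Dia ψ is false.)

1, 2, 3

Let φ = (q -> Dia p) -> Box Box p. Evaluate φ at each world:
  0 (successors {0, 1, 2}): φ is false.
  1 (successors ∅): φ is true.
  2 (successors {2}): φ is true.
  3 (successors {1, 2, 3}): φ is true.
For instance, at 3:
  At 3: q -> Dia p is false, Box Box p is false, so (q -> Dia p) -> Box Box p is true.
    At 3: q is true, Dia p is false, so q -> Dia p is false.
      At 3: Dia p requires p at some successor in {1, 2, 3}.
        At 1: p is false.
        At 2: p is false.
        At 3: p is false.
      So Dia p is false at 3.
    At 3: Box Box p requires Box p at every successor {1, 2, 3}.
      Box p fails at 2, so Box Box p is false at 3.
Satisfying worlds: {1, 2, 3}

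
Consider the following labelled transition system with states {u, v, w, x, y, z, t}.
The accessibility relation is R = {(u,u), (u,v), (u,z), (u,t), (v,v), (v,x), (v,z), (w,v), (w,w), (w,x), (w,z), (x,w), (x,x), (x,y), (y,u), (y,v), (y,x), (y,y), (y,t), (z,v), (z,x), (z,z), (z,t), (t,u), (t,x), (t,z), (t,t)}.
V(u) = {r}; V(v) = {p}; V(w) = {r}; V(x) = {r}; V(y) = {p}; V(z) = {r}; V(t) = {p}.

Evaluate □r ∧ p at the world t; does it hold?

No

Recall that □ψ holds at a world iff ψ holds at every accessible world, and ◇ψ holds iff ψ holds at some accessible world.
At t: □r is false, p is true, so □r ∧ p is false.
  At t: □r requires r at every successor {u, x, z, t}.
    r fails at t, so □r is false at t.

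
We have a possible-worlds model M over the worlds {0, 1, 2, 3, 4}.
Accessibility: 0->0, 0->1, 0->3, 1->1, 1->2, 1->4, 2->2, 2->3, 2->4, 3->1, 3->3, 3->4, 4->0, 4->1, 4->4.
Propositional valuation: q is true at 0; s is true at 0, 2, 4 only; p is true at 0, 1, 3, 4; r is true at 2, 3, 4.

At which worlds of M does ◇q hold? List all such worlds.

Let φ = ◇q. Evaluate φ at each world:
  0 (successors {0, 1, 3}): φ is true.
  1 (successors {1, 2, 4}): φ is false.
  2 (successors {2, 3, 4}): φ is false.
  3 (successors {1, 3, 4}): φ is false.
  4 (successors {0, 1, 4}): φ is true.
For instance, at 0:
  At 0: ◇q requires q at some successor in {0, 1, 3}.
    q holds at 0, so ◇q is true at 0.
Satisfying worlds: {0, 4}

0, 4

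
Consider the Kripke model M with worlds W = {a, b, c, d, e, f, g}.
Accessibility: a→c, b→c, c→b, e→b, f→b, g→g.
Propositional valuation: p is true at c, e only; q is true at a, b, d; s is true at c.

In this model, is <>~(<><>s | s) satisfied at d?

Recall that <>ψ holds at a world iff ψ holds at some accessible world.
At d: no accessible worlds, so <>~(<><>s | s) is false.

No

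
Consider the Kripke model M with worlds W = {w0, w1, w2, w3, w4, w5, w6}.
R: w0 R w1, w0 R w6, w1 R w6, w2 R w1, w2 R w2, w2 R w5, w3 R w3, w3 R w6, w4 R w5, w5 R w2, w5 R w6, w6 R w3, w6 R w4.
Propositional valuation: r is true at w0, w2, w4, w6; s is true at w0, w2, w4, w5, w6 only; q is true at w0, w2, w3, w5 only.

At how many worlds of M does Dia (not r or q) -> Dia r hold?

6

Let φ = Dia (not r or q) -> Dia r. Evaluate φ at each world:
  w0 (successors {w1, w6}): φ is true.
  w1 (successors {w6}): φ is true.
  w2 (successors {w1, w2, w5}): φ is true.
  w3 (successors {w3, w6}): φ is true.
  w4 (successors {w5}): φ is false.
  w5 (successors {w2, w6}): φ is true.
  w6 (successors {w3, w4}): φ is true.
For instance, at w5:
  At w5: Dia (not r or q) is true, Dia r is true, so Dia (not r or q) -> Dia r is true.
    At w5: Dia (not r or q) requires not r or q at some successor in {w2, w6}.
      not r or q holds at w2, so Dia (not r or q) is true at w5.
    At w5: Dia r requires r at some successor in {w2, w6}.
      r holds at w2, so Dia r is true at w5.
Satisfying worlds: {w0, w1, w2, w3, w5, w6}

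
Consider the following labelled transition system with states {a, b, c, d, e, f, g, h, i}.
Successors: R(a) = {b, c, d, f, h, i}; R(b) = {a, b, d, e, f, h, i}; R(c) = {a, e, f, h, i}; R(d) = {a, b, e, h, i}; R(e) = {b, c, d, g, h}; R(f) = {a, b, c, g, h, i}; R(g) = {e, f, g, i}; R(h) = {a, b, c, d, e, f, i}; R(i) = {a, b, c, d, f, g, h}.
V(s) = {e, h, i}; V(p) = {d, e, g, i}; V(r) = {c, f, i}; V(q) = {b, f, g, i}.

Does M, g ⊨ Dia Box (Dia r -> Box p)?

No

At g: Dia Box (Dia r -> Box p) requires Box (Dia r -> Box p) at some successor in {e, f, g, i}.
  At e: Box (Dia r -> Box p) is false.
  At f: Box (Dia r -> Box p) is false.
  At g: Box (Dia r -> Box p) is false.
  At i: Box (Dia r -> Box p) is false.
So Dia Box (Dia r -> Box p) is false at g.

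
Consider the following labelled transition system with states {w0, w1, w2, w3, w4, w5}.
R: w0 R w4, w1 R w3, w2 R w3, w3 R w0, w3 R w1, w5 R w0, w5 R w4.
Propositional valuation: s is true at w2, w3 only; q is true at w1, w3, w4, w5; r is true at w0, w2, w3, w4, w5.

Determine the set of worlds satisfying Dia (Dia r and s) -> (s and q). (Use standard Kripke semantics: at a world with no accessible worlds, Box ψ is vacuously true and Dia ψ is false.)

w0, w3, w4, w5

Let φ = Dia (Dia r and s) -> (s and q). Evaluate φ at each world:
  w0 (successors {w4}): φ is true.
  w1 (successors {w3}): φ is false.
  w2 (successors {w3}): φ is false.
  w3 (successors {w0, w1}): φ is true.
  w4 (successors ∅): φ is true.
  w5 (successors {w0, w4}): φ is true.
For instance, at w3:
  At w3: Dia (Dia r and s) is false, s and q is true, so Dia (Dia r and s) -> (s and q) is true.
    At w3: Dia (Dia r and s) requires Dia r and s at some successor in {w0, w1}.
      At w0: Dia r and s is false.
      At w1: Dia r and s is false.
    So Dia (Dia r and s) is false at w3.
Satisfying worlds: {w0, w3, w4, w5}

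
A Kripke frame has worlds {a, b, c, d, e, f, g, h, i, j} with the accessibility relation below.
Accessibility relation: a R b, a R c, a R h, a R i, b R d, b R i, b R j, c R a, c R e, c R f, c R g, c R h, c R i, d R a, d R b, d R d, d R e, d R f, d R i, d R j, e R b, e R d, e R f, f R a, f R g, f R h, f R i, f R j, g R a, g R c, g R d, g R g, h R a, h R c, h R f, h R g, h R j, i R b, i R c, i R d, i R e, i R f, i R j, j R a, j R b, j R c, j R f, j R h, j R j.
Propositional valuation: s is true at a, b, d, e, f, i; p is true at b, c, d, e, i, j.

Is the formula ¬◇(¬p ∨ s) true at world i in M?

No

Recall that ◇ψ holds at a world iff ψ holds at some accessible world.
At i: ◇(¬p ∨ s) is true, so ¬◇(¬p ∨ s) is false.
  At i: ◇(¬p ∨ s) requires ¬p ∨ s at some successor in {b, c, d, e, f, j}.
    ¬p ∨ s holds at b, so ◇(¬p ∨ s) is true at i.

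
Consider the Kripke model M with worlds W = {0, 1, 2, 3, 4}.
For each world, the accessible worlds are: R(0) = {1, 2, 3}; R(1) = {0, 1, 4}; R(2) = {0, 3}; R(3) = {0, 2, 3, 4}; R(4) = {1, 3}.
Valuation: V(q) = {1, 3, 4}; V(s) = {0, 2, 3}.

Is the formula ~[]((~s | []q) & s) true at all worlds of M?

Let φ = ~[]((~s | []q) & s). Evaluate φ at each world:
  0 (successors {1, 2, 3}): φ is true.
  1 (successors {0, 1, 4}): φ is true.
  2 (successors {0, 3}): φ is true.
  3 (successors {0, 2, 3, 4}): φ is true.
  4 (successors {1, 3}): φ is true.
For instance, at 3:
  At 3: []((~s | []q) & s) is false, so ~[]((~s | []q) & s) is true.
    At 3: []((~s | []q) & s) requires (~s | []q) & s at every successor {0, 2, 3, 4}.
      (~s | []q) & s fails at 0, so []((~s | []q) & s) is false at 3.

Yes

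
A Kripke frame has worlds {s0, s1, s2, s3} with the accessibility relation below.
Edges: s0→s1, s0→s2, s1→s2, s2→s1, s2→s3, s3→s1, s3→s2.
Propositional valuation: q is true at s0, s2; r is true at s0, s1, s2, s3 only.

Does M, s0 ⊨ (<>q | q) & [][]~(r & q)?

At s0: <>q | q is true, [][]~(r & q) is false, so (<>q | q) & [][]~(r & q) is false.
  At s0: <>q is true, q is true, so <>q | q is true.
    At s0: <>q requires q at some successor in {s1, s2}.
      q holds at s2, so <>q is true at s0.
  At s0: [][]~(r & q) requires []~(r & q) at every successor {s1, s2}.
    []~(r & q) fails at s1, so [][]~(r & q) is false at s0.
      At s1: []~(r & q) requires ~(r & q) at every successor {s2}.
        ~(r & q) fails at s2, so []~(r & q) is false at s1.

No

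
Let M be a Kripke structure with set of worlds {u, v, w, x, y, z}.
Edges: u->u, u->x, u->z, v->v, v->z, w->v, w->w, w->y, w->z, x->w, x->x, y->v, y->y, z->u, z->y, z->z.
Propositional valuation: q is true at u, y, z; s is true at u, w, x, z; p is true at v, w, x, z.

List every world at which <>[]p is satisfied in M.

Let φ = <>[]p. Evaluate φ at each world:
  u (successors {u, x, z}): φ is true.
  v (successors {v, z}): φ is true.
  w (successors {v, w, y, z}): φ is true.
  x (successors {w, x}): φ is true.
  y (successors {v, y}): φ is true.
  z (successors {u, y, z}): φ is false.
For instance, at x:
  At x: <>[]p requires []p at some successor in {w, x}.
    []p holds at x, so <>[]p is true at x.
      At x: []p requires p at every successor {w, x}.
        At w: p is true.
        At x: p is true.
      So []p is true at x.
Satisfying worlds: {u, v, w, x, y}

u, v, w, x, y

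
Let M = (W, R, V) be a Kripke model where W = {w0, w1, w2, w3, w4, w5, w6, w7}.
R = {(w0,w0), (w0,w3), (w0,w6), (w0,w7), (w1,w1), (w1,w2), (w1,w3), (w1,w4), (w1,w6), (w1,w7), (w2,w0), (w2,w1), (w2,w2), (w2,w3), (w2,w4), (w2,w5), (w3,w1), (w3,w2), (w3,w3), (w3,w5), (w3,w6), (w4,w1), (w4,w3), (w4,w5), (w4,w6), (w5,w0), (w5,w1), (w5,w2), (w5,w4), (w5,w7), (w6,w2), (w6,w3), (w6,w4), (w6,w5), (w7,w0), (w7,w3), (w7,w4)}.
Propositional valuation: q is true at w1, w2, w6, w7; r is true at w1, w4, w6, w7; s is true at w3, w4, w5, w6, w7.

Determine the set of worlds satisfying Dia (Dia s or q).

Let φ = Dia (Dia s or q). Evaluate φ at each world:
  w0 (successors {w0, w3, w6, w7}): φ is true.
  w1 (successors {w1, w2, w3, w4, w6, w7}): φ is true.
  w2 (successors {w0, w1, w2, w3, w4, w5}): φ is true.
  w3 (successors {w1, w2, w3, w5, w6}): φ is true.
  w4 (successors {w1, w3, w5, w6}): φ is true.
  w5 (successors {w0, w1, w2, w4, w7}): φ is true.
  w6 (successors {w2, w3, w4, w5}): φ is true.
  w7 (successors {w0, w3, w4}): φ is true.
For instance, at w0:
  At w0: Dia (Dia s or q) requires Dia s or q at some successor in {w0, w3, w6, w7}.
    Dia s or q holds at w0, so Dia (Dia s or q) is true at w0.
      At w0: Dia s is true, q is false, so Dia s or q is true.
Satisfying worlds: {w0, w1, w2, w3, w4, w5, w6, w7}

w0, w1, w2, w3, w4, w5, w6, w7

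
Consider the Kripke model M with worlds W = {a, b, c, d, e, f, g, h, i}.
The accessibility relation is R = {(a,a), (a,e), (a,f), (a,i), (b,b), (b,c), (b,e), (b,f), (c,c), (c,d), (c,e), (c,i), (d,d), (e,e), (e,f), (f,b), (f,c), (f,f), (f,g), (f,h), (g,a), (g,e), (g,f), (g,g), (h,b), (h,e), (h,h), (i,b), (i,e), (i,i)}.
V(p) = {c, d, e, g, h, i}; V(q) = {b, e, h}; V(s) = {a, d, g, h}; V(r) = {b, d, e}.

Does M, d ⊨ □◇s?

At d: □◇s requires ◇s at every successor {d}.
    At d: ◇s requires s at some successor in {d}.
      s holds at d, so ◇s is true at d.
So □◇s is true at d.

Yes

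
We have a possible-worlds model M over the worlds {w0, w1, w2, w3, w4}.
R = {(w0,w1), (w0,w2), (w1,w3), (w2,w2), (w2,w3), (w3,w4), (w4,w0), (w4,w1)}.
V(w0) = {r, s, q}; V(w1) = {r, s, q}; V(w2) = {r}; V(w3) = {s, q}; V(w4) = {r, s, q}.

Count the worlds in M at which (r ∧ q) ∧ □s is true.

2

Recall that □ψ holds at a world iff ψ holds at every accessible world, and ◇ψ holds iff ψ holds at some accessible world.
Let φ = (r ∧ q) ∧ □s. Evaluate φ at each world:
  w0 (successors {w1, w2}): φ is false.
  w1 (successors {w3}): φ is true.
  w2 (successors {w2, w3}): φ is false.
  w3 (successors {w4}): φ is false.
  w4 (successors {w0, w1}): φ is true.
For instance, at w1:
  At w1: r ∧ q is true, □s is true, so (r ∧ q) ∧ □s is true.
    At w1: □s requires s at every successor {w3}.
      At w3: s is true.
    So □s is true at w1.
Satisfying worlds: {w1, w4}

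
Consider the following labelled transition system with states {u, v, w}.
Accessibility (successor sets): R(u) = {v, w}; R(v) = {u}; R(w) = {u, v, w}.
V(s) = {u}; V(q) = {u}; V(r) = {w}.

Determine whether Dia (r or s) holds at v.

Recall that Dia ψ holds at a world iff ψ holds at some accessible world.
At v: Dia (r or s) requires r or s at some successor in {u}.
  r or s holds at u, so Dia (r or s) is true at v.

Yes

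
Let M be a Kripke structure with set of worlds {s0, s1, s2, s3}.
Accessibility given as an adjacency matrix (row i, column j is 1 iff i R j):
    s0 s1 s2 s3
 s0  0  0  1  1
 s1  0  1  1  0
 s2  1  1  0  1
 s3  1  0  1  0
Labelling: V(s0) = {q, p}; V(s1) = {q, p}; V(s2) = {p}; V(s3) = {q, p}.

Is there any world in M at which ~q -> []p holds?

Let φ = ~q -> []p. Evaluate φ at each world:
  s0 (successors {s2, s3}): φ is true.
  s1 (successors {s1, s2}): φ is true.
  s2 (successors {s0, s1, s3}): φ is true.
  s3 (successors {s0, s2}): φ is true.
Detail at s0 (witness):
  At s0: ~q is false, []p is true, so ~q -> []p is true.
    At s0: []p requires p at every successor {s2, s3}.
      At s2: p is true.
      At s3: p is true.
    So []p is true at s0.

Yes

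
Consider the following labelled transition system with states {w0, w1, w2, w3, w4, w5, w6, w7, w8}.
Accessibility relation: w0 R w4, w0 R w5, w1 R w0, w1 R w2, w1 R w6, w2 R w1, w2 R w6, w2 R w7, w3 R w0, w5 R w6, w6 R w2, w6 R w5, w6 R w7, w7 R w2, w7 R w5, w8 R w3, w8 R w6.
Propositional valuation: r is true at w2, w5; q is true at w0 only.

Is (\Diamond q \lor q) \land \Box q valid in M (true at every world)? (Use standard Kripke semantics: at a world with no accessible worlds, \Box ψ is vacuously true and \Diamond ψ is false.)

Recall that \Box ψ holds at a world iff ψ holds at every accessible world, and \Diamond ψ holds iff ψ holds at some accessible world.
Let φ = (\Diamond q \lor q) \land \Box q. Evaluate φ at each world:
  w0 (successors {w4, w5}): φ is false.
  w1 (successors {w0, w2, w6}): φ is false.
  w2 (successors {w1, w6, w7}): φ is false.
  w3 (successors {w0}): φ is true.
  w4 (successors ∅): φ is false.
  w5 (successors {w6}): φ is false.
  w6 (successors {w2, w5, w7}): φ is false.
  w7 (successors {w2, w5}): φ is false.
  w8 (successors {w3, w6}): φ is false.
Detail at w0 (counterexample):
  At w0: \Diamond q \lor q is true, \Box q is false, so (\Diamond q \lor q) \land \Box q is false.
    At w0: \Diamond q is false, q is true, so \Diamond q \lor q is true.
      At w0: \Diamond q requires q at some successor in {w4, w5}.
        At w4: q is false.
        At w5: q is false.
      So \Diamond q is false at w0.
    At w0: \Box q requires q at every successor {w4, w5}.
      q fails at w4, so \Box q is false at w0.

No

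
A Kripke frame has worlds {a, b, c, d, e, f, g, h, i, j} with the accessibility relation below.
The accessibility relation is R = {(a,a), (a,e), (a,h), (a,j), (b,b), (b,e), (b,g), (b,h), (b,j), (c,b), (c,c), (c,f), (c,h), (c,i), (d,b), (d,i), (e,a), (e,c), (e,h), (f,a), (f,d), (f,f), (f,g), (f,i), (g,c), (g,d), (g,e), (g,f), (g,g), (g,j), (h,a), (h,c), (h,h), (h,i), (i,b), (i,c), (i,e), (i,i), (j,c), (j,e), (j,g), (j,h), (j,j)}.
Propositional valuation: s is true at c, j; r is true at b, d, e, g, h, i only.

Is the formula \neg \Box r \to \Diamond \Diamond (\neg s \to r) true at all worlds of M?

Yes

Recall that \Box ψ holds at a world iff ψ holds at every accessible world, and \Diamond ψ holds iff ψ holds at some accessible world.
Let φ = \neg \Box r \to \Diamond \Diamond (\neg s \to r). Evaluate φ at each world:
  a (successors {a, e, h, j}): φ is true.
  b (successors {b, e, g, h, j}): φ is true.
  c (successors {b, c, f, h, i}): φ is true.
  d (successors {b, i}): φ is true.
  e (successors {a, c, h}): φ is true.
  f (successors {a, d, f, g, i}): φ is true.
  g (successors {c, d, e, f, g, j}): φ is true.
  h (successors {a, c, h, i}): φ is true.
  i (successors {b, c, e, i}): φ is true.
  j (successors {c, e, g, h, j}): φ is true.
For instance, at e:
  At e: \neg \Box r is true, \Diamond \Diamond (\neg s \to r) is true, so \neg \Box r \to \Diamond \Diamond (\neg s \to r) is true.
    At e: \Box r is false, so \neg \Box r is true.
      At e: \Box r requires r at every successor {a, c, h}.
        r fails at a, so \Box r is false at e.
    At e: \Diamond \Diamond (\neg s \to r) requires \Diamond (\neg s \to r) at some successor in {a, c, h}.
      \Diamond (\neg s \to r) holds at a, so \Diamond \Diamond (\neg s \to r) is true at e.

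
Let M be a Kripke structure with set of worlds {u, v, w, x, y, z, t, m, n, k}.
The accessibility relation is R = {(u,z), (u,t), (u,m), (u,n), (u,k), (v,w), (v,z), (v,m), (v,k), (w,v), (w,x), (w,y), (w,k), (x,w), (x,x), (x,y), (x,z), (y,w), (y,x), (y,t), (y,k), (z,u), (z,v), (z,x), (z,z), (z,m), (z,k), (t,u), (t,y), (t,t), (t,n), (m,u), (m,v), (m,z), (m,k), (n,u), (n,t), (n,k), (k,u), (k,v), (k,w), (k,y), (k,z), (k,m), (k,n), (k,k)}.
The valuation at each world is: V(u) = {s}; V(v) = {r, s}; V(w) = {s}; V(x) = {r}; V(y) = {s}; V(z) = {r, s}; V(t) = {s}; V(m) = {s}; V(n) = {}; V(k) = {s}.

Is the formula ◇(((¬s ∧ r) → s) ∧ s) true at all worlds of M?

Let φ = ◇(((¬s ∧ r) → s) ∧ s). Evaluate φ at each world:
  u (successors {z, t, m, n, k}): φ is true.
  v (successors {w, z, m, k}): φ is true.
  w (successors {v, x, y, k}): φ is true.
  x (successors {w, x, y, z}): φ is true.
  y (successors {w, x, t, k}): φ is true.
  z (successors {u, v, x, z, m, k}): φ is true.
  t (successors {u, y, t, n}): φ is true.
  m (successors {u, v, z, k}): φ is true.
  n (successors {u, t, k}): φ is true.
  k (successors {u, v, w, y, z, m, n, k}): φ is true.
For instance, at m:
  At m: ◇(((¬s ∧ r) → s) ∧ s) requires ((¬s ∧ r) → s) ∧ s at some successor in {u, v, z, k}.
    ((¬s ∧ r) → s) ∧ s holds at u, so ◇(((¬s ∧ r) → s) ∧ s) is true at m.

Yes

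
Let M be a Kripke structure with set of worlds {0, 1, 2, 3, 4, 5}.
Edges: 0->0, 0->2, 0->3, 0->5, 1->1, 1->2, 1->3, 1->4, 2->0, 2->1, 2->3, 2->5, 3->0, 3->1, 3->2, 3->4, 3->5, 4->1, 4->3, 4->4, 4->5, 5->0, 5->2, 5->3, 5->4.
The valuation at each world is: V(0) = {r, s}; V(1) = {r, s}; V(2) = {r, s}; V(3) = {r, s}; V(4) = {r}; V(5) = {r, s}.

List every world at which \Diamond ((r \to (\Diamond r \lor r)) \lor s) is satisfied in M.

Let φ = \Diamond ((r \to (\Diamond r \lor r)) \lor s). Evaluate φ at each world:
  0 (successors {0, 2, 3, 5}): φ is true.
  1 (successors {1, 2, 3, 4}): φ is true.
  2 (successors {0, 1, 3, 5}): φ is true.
  3 (successors {0, 1, 2, 4, 5}): φ is true.
  4 (successors {1, 3, 4, 5}): φ is true.
  5 (successors {0, 2, 3, 4}): φ is true.
For instance, at 5:
  At 5: \Diamond ((r \to (\Diamond r \lor r)) \lor s) requires (r \to (\Diamond r \lor r)) \lor s at some successor in {0, 2, 3, 4}.
    (r \to (\Diamond r \lor r)) \lor s holds at 0, so \Diamond ((r \to (\Diamond r \lor r)) \lor s) is true at 5.
      At 0: r \to (\Diamond r \lor r) is true, s is true, so (r \to (\Diamond r \lor r)) \lor s is true.
Satisfying worlds: {0, 1, 2, 3, 4, 5}

0, 1, 2, 3, 4, 5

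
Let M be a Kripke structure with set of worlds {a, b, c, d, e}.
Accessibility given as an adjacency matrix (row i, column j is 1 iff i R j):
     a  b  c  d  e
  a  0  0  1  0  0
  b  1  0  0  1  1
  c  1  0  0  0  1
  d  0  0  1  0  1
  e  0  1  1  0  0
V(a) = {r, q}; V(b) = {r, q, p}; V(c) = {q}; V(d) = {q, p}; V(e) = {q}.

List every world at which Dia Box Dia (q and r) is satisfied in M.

b, c, d

Let φ = Dia Box Dia (q and r). Evaluate φ at each world:
  a (successors {c}): φ is false.
  b (successors {a, d, e}): φ is true.
  c (successors {a, e}): φ is true.
  d (successors {c, e}): φ is true.
  e (successors {b, c}): φ is false.
For instance, at b:
  At b: Dia Box Dia (q and r) requires Box Dia (q and r) at some successor in {a, d, e}.
    Box Dia (q and r) holds at a, so Dia Box Dia (q and r) is true at b.
      At a: Box Dia (q and r) requires Dia (q and r) at every successor {c}.
        At c: Dia (q and r) is true.
      So Box Dia (q and r) is true at a.
Satisfying worlds: {b, c, d}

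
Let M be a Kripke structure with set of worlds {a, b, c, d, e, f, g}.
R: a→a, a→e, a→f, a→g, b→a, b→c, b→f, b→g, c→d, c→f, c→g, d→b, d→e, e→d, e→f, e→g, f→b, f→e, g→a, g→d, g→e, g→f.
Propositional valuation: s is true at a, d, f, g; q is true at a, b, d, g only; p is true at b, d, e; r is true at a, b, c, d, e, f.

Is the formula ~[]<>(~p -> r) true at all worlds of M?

No

Let φ = ~[]<>(~p -> r). Evaluate φ at each world:
  a (successors {a, e, f, g}): φ is false.
  b (successors {a, c, f, g}): φ is false.
  c (successors {d, f, g}): φ is false.
  d (successors {b, e}): φ is false.
  e (successors {d, f, g}): φ is false.
  f (successors {b, e}): φ is false.
  g (successors {a, d, e, f}): φ is false.
Detail at a (counterexample):
  At a: []<>(~p -> r) is true, so ~[]<>(~p -> r) is false.
    At a: []<>(~p -> r) requires <>(~p -> r) at every successor {a, e, f, g}.
      At a: <>(~p -> r) is true.
      At e: <>(~p -> r) is true.
      At f: <>(~p -> r) is true.
      At g: <>(~p -> r) is true.
    So []<>(~p -> r) is true at a.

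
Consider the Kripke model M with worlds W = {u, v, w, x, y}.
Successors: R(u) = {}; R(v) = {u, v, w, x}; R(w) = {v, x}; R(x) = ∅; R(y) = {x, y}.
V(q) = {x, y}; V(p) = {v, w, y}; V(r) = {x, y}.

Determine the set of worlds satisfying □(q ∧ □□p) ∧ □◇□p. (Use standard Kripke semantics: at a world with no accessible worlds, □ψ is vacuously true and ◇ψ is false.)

Let φ = □(q ∧ □□p) ∧ □◇□p. Evaluate φ at each world:
  u (successors ∅): φ is true.
  v (successors {u, v, w, x}): φ is false.
  w (successors {v, x}): φ is false.
  x (successors ∅): φ is true.
  y (successors {x, y}): φ is false.
For instance, at v:
  At v: □(q ∧ □□p) is false, □◇□p is false, so □(q ∧ □□p) ∧ □◇□p is false.
    At v: □(q ∧ □□p) requires q ∧ □□p at every successor {u, v, w, x}.
      q ∧ □□p fails at u, so □(q ∧ □□p) is false at v.
    At v: □◇□p requires ◇□p at every successor {u, v, w, x}.
      ◇□p fails at u, so □◇□p is false at v.
Satisfying worlds: {u, x}

u, x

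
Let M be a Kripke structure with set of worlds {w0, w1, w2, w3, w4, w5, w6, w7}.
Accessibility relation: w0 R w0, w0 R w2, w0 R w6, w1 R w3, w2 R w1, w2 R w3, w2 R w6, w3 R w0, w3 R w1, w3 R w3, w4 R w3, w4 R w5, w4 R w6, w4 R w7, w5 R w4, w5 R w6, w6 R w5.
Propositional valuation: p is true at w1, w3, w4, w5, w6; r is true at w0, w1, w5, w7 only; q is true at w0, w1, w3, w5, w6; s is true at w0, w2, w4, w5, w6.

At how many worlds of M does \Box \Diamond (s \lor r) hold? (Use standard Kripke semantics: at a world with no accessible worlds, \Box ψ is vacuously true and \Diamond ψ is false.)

5

Recall that \Box ψ holds at a world iff ψ holds at every accessible world, and \Diamond ψ holds iff ψ holds at some accessible world.
Let φ = \Box \Diamond (s \lor r). Evaluate φ at each world:
  w0 (successors {w0, w2, w6}): φ is true.
  w1 (successors {w3}): φ is true.
  w2 (successors {w1, w3, w6}): φ is false.
  w3 (successors {w0, w1, w3}): φ is false.
  w4 (successors {w3, w5, w6, w7}): φ is false.
  w5 (successors {w4, w6}): φ is true.
  w6 (successors {w5}): φ is true.
  w7 (successors ∅): φ is true.
For instance, at w4:
  At w4: \Box \Diamond (s \lor r) requires \Diamond (s \lor r) at every successor {w3, w5, w6, w7}.
    \Diamond (s \lor r) fails at w7, so \Box \Diamond (s \lor r) is false at w4.
      At w7: no accessible worlds, so \Diamond (s \lor r) is false.
Satisfying worlds: {w0, w1, w5, w6, w7}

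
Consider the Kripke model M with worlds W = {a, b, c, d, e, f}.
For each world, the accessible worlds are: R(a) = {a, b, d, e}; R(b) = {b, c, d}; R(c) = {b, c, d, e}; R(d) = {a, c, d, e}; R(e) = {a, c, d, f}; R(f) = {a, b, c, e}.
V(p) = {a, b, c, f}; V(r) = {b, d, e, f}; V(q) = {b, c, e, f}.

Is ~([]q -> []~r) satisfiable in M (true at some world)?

Recall that []ψ holds at a world iff ψ holds at every accessible world, and <>ψ holds iff ψ holds at some accessible world.
Let φ = ~([]q -> []~r). Evaluate φ at each world:
  a (successors {a, b, d, e}): φ is false.
  b (successors {b, c, d}): φ is false.
  c (successors {b, c, d, e}): φ is false.
  d (successors {a, c, d, e}): φ is false.
  e (successors {a, c, d, f}): φ is false.
  f (successors {a, b, c, e}): φ is false.
For instance, at d:
  At d: []q -> []~r is true, so ~([]q -> []~r) is false.
    At d: []q is false, []~r is false, so []q -> []~r is true.
      At d: []q requires q at every successor {a, c, d, e}.
        q fails at a, so []q is false at d.
      At d: []~r requires ~r at every successor {a, c, d, e}.
        ~r fails at d, so []~r is false at d.

No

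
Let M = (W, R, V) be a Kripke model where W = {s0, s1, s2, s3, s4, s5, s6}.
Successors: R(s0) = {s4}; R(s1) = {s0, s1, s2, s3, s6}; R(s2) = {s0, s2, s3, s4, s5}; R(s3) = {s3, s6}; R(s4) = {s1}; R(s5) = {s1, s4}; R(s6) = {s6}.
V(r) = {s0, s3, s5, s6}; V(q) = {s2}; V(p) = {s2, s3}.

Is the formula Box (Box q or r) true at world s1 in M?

No

At s1: Box (Box q or r) requires Box q or r at every successor {s0, s1, s2, s3, s6}.
  Box q or r fails at s1, so Box (Box q or r) is false at s1.
    At s1: Box q is false, r is false, so Box q or r is false.
      At s1: Box q requires q at every successor {s0, s1, s2, s3, s6}.
        q fails at s0, so Box q is false at s1.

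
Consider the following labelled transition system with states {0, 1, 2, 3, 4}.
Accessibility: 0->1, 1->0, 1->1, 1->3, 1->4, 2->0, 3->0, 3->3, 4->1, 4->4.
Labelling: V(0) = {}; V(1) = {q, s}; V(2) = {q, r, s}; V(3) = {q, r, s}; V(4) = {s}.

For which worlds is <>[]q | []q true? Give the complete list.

Recall that []ψ holds at a world iff ψ holds at every accessible world, and <>ψ holds iff ψ holds at some accessible world.
Let φ = <>[]q | []q. Evaluate φ at each world:
  0 (successors {1}): φ is true.
  1 (successors {0, 1, 3, 4}): φ is true.
  2 (successors {0}): φ is true.
  3 (successors {0, 3}): φ is true.
  4 (successors {1, 4}): φ is false.
For instance, at 1:
  At 1: <>[]q is true, []q is false, so <>[]q | []q is true.
    At 1: <>[]q requires []q at some successor in {0, 1, 3, 4}.
      []q holds at 0, so <>[]q is true at 1.
    At 1: []q requires q at every successor {0, 1, 3, 4}.
      q fails at 0, so []q is false at 1.
Satisfying worlds: {0, 1, 2, 3}

0, 1, 2, 3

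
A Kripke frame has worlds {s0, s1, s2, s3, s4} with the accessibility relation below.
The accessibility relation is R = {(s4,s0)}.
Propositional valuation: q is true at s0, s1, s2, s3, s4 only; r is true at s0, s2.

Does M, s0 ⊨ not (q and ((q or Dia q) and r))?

No

At s0: q and ((q or Dia q) and r) is true, so not (q and ((q or Dia q) and r)) is false.
  At s0: q is true, (q or Dia q) and r is true, so q and ((q or Dia q) and r) is true.
    At s0: q or Dia q is true, r is true, so (q or Dia q) and r is true.
      At s0: q is true, Dia q is false, so q or Dia q is true.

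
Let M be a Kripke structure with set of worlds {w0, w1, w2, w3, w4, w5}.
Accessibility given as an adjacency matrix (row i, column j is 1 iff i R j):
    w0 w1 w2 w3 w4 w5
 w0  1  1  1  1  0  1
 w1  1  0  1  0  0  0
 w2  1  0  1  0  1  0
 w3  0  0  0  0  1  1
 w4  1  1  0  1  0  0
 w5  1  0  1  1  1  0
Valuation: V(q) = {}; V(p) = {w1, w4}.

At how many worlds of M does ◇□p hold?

Let φ = ◇□p. Evaluate φ at each world:
  w0 (successors {w0, w1, w2, w3, w5}): φ is false.
  w1 (successors {w0, w2}): φ is false.
  w2 (successors {w0, w2, w4}): φ is false.
  w3 (successors {w4, w5}): φ is false.
  w4 (successors {w0, w1, w3}): φ is false.
  w5 (successors {w0, w2, w3, w4}): φ is false.
For instance, at w4:
  At w4: ◇□p requires □p at some successor in {w0, w1, w3}.
    At w0: □p is false.
    At w1: □p is false.
    At w3: □p is false.
  So ◇□p is false at w4.
Satisfying worlds: none.

0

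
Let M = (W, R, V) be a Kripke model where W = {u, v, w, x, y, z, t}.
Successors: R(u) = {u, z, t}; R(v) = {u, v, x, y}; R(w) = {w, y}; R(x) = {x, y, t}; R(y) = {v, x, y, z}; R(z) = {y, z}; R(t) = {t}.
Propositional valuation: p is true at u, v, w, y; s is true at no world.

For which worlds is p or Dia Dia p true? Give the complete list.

u, v, w, x, y, z

Let φ = p or Dia Dia p. Evaluate φ at each world:
  u (successors {u, z, t}): φ is true.
  v (successors {u, v, x, y}): φ is true.
  w (successors {w, y}): φ is true.
  x (successors {x, y, t}): φ is true.
  y (successors {v, x, y, z}): φ is true.
  z (successors {y, z}): φ is true.
  t (successors {t}): φ is false.
For instance, at x:
  At x: p is false, Dia Dia p is true, so p or Dia Dia p is true.
    At x: Dia Dia p requires Dia p at some successor in {x, y, t}.
      Dia p holds at x, so Dia Dia p is true at x.
Satisfying worlds: {u, v, w, x, y, z}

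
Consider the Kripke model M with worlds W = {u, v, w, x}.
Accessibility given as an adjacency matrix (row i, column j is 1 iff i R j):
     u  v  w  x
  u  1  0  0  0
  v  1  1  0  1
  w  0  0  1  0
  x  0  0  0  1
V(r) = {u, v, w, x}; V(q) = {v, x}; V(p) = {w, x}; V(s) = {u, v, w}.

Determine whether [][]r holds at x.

Yes

At x: [][]r requires []r at every successor {x}.
    At x: []r requires r at every successor {x}.
      At x: r is true.
    So []r is true at x.
So [][]r is true at x.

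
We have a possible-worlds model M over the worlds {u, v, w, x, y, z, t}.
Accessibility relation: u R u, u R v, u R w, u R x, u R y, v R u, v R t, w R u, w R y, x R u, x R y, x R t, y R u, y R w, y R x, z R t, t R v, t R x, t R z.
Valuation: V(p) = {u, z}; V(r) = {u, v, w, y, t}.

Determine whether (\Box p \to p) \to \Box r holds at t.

At t: \Box p \to p is true, \Box r is false, so (\Box p \to p) \to \Box r is false.
  At t: \Box p is false, p is false, so \Box p \to p is true.
    At t: \Box p requires p at every successor {v, x, z}.
      p fails at v, so \Box p is false at t.
  At t: \Box r requires r at every successor {v, x, z}.
    r fails at x, so \Box r is false at t.

No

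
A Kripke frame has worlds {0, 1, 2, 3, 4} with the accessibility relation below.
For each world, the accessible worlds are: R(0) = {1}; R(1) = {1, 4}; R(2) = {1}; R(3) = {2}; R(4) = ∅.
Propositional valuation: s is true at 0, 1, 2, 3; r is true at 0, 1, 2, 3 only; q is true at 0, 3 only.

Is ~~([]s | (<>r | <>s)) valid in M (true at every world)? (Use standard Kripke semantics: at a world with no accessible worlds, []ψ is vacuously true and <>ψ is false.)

Yes

Recall that []ψ holds at a world iff ψ holds at every accessible world, and <>ψ holds iff ψ holds at some accessible world.
Let φ = ~~([]s | (<>r | <>s)). Evaluate φ at each world:
  0 (successors {1}): φ is true.
  1 (successors {1, 4}): φ is true.
  2 (successors {1}): φ is true.
  3 (successors {2}): φ is true.
  4 (successors ∅): φ is true.
For instance, at 2:
  At 2: ~([]s | (<>r | <>s)) is false, so ~~([]s | (<>r | <>s)) is true.
    At 2: []s | (<>r | <>s) is true, so ~([]s | (<>r | <>s)) is false.
      At 2: []s is true, <>r | <>s is true, so []s | (<>r | <>s) is true.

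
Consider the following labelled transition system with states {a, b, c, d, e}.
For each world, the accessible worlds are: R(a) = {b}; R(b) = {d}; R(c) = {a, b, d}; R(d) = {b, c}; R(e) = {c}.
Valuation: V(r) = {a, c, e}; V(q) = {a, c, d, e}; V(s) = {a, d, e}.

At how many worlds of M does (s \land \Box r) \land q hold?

1

Recall that \Box ψ holds at a world iff ψ holds at every accessible world, and \Diamond ψ holds iff ψ holds at some accessible world.
Let φ = (s \land \Box r) \land q. Evaluate φ at each world:
  a (successors {b}): φ is false.
  b (successors {d}): φ is false.
  c (successors {a, b, d}): φ is false.
  d (successors {b, c}): φ is false.
  e (successors {c}): φ is true.
For instance, at d:
  At d: s \land \Box r is false, q is true, so (s \land \Box r) \land q is false.
    At d: s is true, \Box r is false, so s \land \Box r is false.
      At d: \Box r requires r at every successor {b, c}.
        r fails at b, so \Box r is false at d.
Satisfying worlds: {e}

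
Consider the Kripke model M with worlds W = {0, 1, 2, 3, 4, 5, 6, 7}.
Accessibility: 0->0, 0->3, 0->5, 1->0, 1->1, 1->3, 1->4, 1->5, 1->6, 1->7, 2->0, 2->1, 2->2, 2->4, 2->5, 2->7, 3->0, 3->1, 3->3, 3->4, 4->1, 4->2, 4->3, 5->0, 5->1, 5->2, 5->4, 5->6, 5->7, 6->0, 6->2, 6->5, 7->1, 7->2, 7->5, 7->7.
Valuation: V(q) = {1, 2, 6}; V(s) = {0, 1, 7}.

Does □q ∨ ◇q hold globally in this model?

Let φ = □q ∨ ◇q. Evaluate φ at each world:
  0 (successors {0, 3, 5}): φ is false.
  1 (successors {0, 1, 3, 4, 5, 6, 7}): φ is true.
  2 (successors {0, 1, 2, 4, 5, 7}): φ is true.
  3 (successors {0, 1, 3, 4}): φ is true.
  4 (successors {1, 2, 3}): φ is true.
  5 (successors {0, 1, 2, 4, 6, 7}): φ is true.
  6 (successors {0, 2, 5}): φ is true.
  7 (successors {1, 2, 5, 7}): φ is true.
Detail at 0 (counterexample):
  At 0: □q is false, ◇q is false, so □q ∨ ◇q is false.
    At 0: □q requires q at every successor {0, 3, 5}.
      q fails at 0, so □q is false at 0.
    At 0: ◇q requires q at some successor in {0, 3, 5}.
      At 0: q is false.
      At 3: q is false.
      At 5: q is false.
    So ◇q is false at 0.

No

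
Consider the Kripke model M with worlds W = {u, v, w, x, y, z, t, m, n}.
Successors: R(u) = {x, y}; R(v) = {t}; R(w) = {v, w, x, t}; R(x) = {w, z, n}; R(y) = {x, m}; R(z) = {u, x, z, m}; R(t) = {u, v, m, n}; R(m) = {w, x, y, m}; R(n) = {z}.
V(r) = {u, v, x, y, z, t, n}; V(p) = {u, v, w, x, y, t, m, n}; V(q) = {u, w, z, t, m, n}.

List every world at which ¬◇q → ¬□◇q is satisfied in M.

v, w, x, y, z, t, m, n

Let φ = ¬◇q → ¬□◇q. Evaluate φ at each world:
  u (successors {x, y}): φ is false.
  v (successors {t}): φ is true.
  w (successors {v, w, x, t}): φ is true.
  x (successors {w, z, n}): φ is true.
  y (successors {x, m}): φ is true.
  z (successors {u, x, z, m}): φ is true.
  t (successors {u, v, m, n}): φ is true.
  m (successors {w, x, y, m}): φ is true.
  n (successors {z}): φ is true.
For instance, at y:
  At y: ¬◇q is false, ¬□◇q is false, so ¬◇q → ¬□◇q is true.
    At y: ◇q is true, so ¬◇q is false.
      At y: ◇q requires q at some successor in {x, m}.
        q holds at m, so ◇q is true at y.
    At y: □◇q is true, so ¬□◇q is false.
      At y: □◇q requires ◇q at every successor {x, m}.
        At x: ◇q is true.
        At m: ◇q is true.
      So □◇q is true at y.
Satisfying worlds: {v, w, x, y, z, t, m, n}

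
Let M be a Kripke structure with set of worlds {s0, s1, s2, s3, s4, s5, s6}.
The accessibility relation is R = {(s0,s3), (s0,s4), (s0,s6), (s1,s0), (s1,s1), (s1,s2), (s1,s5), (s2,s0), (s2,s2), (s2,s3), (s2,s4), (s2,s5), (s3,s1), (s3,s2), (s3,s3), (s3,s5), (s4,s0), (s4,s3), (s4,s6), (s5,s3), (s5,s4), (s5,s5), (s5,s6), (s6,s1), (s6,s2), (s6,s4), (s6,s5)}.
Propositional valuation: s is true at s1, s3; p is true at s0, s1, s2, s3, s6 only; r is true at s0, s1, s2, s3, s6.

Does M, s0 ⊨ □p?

No

At s0: □p requires p at every successor {s3, s4, s6}.
  p fails at s4, so □p is false at s0.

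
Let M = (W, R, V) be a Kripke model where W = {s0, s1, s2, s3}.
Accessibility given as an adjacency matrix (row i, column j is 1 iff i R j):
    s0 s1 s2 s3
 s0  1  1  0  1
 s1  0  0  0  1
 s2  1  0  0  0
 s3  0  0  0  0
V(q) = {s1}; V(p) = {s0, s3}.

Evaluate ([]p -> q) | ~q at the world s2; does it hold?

At s2: []p -> q is false, ~q is true, so ([]p -> q) | ~q is true.
  At s2: []p is true, q is false, so []p -> q is false.
    At s2: []p requires p at every successor {s0}.
      At s0: p is true.
    So []p is true at s2.

Yes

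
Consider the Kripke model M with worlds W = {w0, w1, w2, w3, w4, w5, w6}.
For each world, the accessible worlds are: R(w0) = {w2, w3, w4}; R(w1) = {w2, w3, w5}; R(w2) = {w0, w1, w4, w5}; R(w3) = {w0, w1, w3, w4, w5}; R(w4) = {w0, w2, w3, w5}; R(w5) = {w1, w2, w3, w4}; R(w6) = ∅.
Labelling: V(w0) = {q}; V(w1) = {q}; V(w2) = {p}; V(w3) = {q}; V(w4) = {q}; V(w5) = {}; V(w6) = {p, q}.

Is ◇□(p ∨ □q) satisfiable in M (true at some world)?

No

Let φ = ◇□(p ∨ □q). Evaluate φ at each world:
  w0 (successors {w2, w3, w4}): φ is false.
  w1 (successors {w2, w3, w5}): φ is false.
  w2 (successors {w0, w1, w4, w5}): φ is false.
  w3 (successors {w0, w1, w3, w4, w5}): φ is false.
  w4 (successors {w0, w2, w3, w5}): φ is false.
  w5 (successors {w1, w2, w3, w4}): φ is false.
  w6 (successors ∅): φ is false.
For instance, at w3:
  At w3: ◇□(p ∨ □q) requires □(p ∨ □q) at some successor in {w0, w1, w3, w4, w5}.
    At w0: □(p ∨ □q) is false.
    At w1: □(p ∨ □q) is false.
    At w3: □(p ∨ □q) is false.
    At w4: □(p ∨ □q) is false.
    At w5: □(p ∨ □q) is false.
  So ◇□(p ∨ □q) is false at w3.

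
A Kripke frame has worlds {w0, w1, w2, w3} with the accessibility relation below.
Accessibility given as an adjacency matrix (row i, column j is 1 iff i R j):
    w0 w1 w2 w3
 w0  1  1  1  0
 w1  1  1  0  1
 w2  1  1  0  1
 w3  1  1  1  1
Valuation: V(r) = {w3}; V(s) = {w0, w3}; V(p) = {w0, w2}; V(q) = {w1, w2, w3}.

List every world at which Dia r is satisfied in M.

Recall that Dia ψ holds at a world iff ψ holds at some accessible world.
Let φ = Dia r. Evaluate φ at each world:
  w0 (successors {w0, w1, w2}): φ is false.
  w1 (successors {w0, w1, w3}): φ is true.
  w2 (successors {w0, w1, w3}): φ is true.
  w3 (successors {w0, w1, w2, w3}): φ is true.
For instance, at w3:
  At w3: Dia r requires r at some successor in {w0, w1, w2, w3}.
    r holds at w3, so Dia r is true at w3.
Satisfying worlds: {w1, w2, w3}

w1, w2, w3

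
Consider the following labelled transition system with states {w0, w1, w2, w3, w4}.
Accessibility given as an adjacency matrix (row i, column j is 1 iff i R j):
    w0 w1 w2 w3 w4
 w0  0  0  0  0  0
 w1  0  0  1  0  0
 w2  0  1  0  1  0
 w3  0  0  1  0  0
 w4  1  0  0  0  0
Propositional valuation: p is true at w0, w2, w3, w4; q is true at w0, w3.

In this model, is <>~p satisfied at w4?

No

At w4: <>~p requires ~p at some successor in {w0}.
  At w0: ~p is false.
So <>~p is false at w4.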